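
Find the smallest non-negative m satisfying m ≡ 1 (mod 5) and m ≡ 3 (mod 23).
M = 5 × 23 = 115. M₁ = 23, y₁ ≡ 2 (mod 5). M₂ = 5, y₂ ≡ 14 (mod 23). m = 1×23×2 + 3×5×14 ≡ 26 (mod 115)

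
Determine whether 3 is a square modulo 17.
By Euler's criterion: 3^{8} ≡ 16 (mod 17). Since this equals -1 (≡ 16), 3 is not a QR.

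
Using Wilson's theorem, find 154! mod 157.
(156)! = (154)! × (155) × (156) ≡ -1 mod 157. So (154)! ≡ -1 × [(156)(155)]^(-1) ≡ 78 mod 157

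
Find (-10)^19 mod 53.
By repeated squaring mod 53: (-10)^{1}≡43, (-10)^{2}≡47, (-10)^{4}≡36, (-10)^{8}≡24, (-10)^{16}≡46. Then (-10)^{19} = (-10)^{16+2+1} ≡ 46 × 47 × 43 ≡ 4 mod 53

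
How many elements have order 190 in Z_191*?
There are φ(191-1) = φ(190) = 72 primitive roots modulo 191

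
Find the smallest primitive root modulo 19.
g = 2. Powers: [2, 4, 8, 16, 13, 7, 14, 9, 18, 17, ...] generates all 18 non-zero residues.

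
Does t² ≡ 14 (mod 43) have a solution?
By Euler's criterion: 14^{21} ≡ 1 (mod 43). Since this equals 1, 14 is a QR.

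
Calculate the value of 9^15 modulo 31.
By repeated squaring (mod 31): 9^{1}≡9, 9^{2}≡19, 9^{4}≡20, 9^{8}≡28. Then 9^{15} = 9^{8+4+2+1} ≡ 28 × 20 × 19 × 9 ≡ 1 (mod 31)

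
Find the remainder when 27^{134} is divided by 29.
By Fermat: 27^{28} ≡ 1 (mod 29). 134 = 4×28 + 22. So 27^{134} ≡ 27^{22} ≡ 5 (mod 29)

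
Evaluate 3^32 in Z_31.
Using Fermat: 3^{30} ≡ 1 (mod 31). 32 ≡ 2 (mod 30). So 3^{32} ≡ 3^{2} ≡ 9 (mod 31)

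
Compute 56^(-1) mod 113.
Since 113 is prime, by Fermat 56^(-1) ≡ 56^{111} ≡ 111 mod 113. Verify: 56 × 111 = 6216 ≡ 1 mod 113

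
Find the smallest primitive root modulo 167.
g = 5. Powers: [5, 25, 125, 124, 119, 94, 136, 12, 60, ...] generates all 166 non-zero residues.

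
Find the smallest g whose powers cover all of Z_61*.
g = 2. For each prime q|60: 2^{30}≡60, 2^{20}≡47, 2^{12}≡9, none ≡ 1, so ord_61(2) = 60 and 2 is a primitive root.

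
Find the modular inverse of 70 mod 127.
Since 127 is prime, by Fermat 70^(-1) ≡ 70^{125} ≡ 49 (mod 127). Verify: 70 × 49 = 3430 ≡ 1 (mod 127)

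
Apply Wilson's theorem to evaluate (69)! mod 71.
(70)! = (69)! × (70) ≡ -1 (mod 71). So (69)! ≡ -1 × (70)^(-1) ≡ (-1)×(-1) = 1 (mod 71)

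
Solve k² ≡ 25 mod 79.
The square roots of 25 mod 79 are 5 and 74. Verify: 5² = 25 ≡ 25 mod 79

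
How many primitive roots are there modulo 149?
Number of primitive roots mod 149 = φ(p-1) = φ(148) = 72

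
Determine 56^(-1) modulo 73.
Since 73 is prime, by Fermat 56^(-1) ≡ 56^{71} ≡ 30 mod 73. Verify: 56 × 30 = 1680 ≡ 1 mod 73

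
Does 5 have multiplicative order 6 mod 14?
Powers of 5 mod 14: 5^1≡5, 5^2≡11, 5^3≡13, 5^4≡9, 5^5≡3, 5^6≡1. First k with 5^k≡1 is k=6. Yes, ord_14(5) = 6.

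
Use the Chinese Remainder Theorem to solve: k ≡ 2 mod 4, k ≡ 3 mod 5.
M = 4 × 5 = 20. M₁ = 5, y₁ ≡ 1 mod 4. M₂ = 4, y₂ ≡ 4 mod 5. k = 2×5×1 + 3×4×4 ≡ 18 mod 20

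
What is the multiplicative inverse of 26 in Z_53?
Since 53 is prime, by Fermat 26^(-1) ≡ 26^{51} ≡ 51 (mod 53). Verify: 26 × 51 = 1326 ≡ 1 (mod 53)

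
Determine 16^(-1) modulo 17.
Since 17 is prime, by Fermat 16^(-1) ≡ 16^{15} ≡ 16 mod 17. Verify: 16 × 16 = 256 ≡ 1 mod 17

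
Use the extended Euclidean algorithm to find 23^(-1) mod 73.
Extended GCD: 23(-19) + 73(6) = 1. So 23^(-1) ≡ -19 ≡ 54 mod 73. Verify: 23 × 54 = 1242 ≡ 1 mod 73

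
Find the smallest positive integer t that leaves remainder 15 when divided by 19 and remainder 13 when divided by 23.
M = 19 × 23 = 437. M₁ = 23, y₁ ≡ 5 (mod 19). M₂ = 19, y₂ ≡ 17 (mod 23). t = 15×23×5 + 13×19×17 ≡ 243 (mod 437)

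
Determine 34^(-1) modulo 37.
Since 37 is prime, by Fermat 34^(-1) ≡ 34^{35} ≡ 12 mod 37. Verify: 34 × 12 = 408 ≡ 1 mod 37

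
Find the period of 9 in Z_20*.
Powers of 9 mod 20: 9^1≡9, 9^2≡1. ord_20(9) = 2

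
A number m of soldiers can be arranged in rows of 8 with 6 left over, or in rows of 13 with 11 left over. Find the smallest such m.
M = 8 × 13 = 104. M₁ = 13, y₁ ≡ 5 mod 8. M₂ = 8, y₂ ≡ 5 mod 13. m = 6×13×5 + 11×8×5 ≡ 102 mod 104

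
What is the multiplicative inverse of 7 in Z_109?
Since 109 is prime, by Fermat 7^(-1) ≡ 7^{107} ≡ 78 (mod 109). Verify: 7 × 78 = 546 ≡ 1 (mod 109)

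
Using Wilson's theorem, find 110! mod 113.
(112)! = (110)! × (111) × (112) ≡ -1 mod 113. So (110)! ≡ -1 × [(112)(111)]^(-1) ≡ 56 mod 113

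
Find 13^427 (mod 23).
Using Fermat: 13^{22} ≡ 1 (mod 23). 427 ≡ 9 (mod 22). So 13^{427} ≡ 13^{9} ≡ 3 (mod 23)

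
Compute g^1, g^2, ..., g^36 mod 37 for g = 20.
20^1, 20^2, ..., 20^{36} mod 37: [20, 30, 8, 12, 18, 27, 22, 33, 31, 28, 5, 26, 2, 3, 23, 16, 24, 36, 17, 7, 29, 25, 19, 10, 15, 4, 6, 9, 32, 11, 35, 34, 14, 21, 13, 1]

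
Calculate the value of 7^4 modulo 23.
7^{4} = 2401 ≡ 9 mod 23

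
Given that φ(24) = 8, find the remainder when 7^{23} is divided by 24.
By Euler: 7^{8} ≡ 1 mod 24 since gcd(7, 24) = 1. 23 = 2×8 + 7. So 7^{23} ≡ 7^{7} ≡ 7 mod 24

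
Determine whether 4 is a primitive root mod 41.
4^{10} ≡ 1 mod 41 and 10 < 40, so ord_41(4) = 10 ≠ 40 and 4 is not a primitive root.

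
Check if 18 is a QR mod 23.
By Euler's criterion: 18^{11} ≡ 1 (mod 23). Since this equals 1, 18 is a QR.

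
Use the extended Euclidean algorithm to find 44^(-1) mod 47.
Extended GCD: 44(-16) + 47(15) = 1. So 44^(-1) ≡ -16 ≡ 31 (mod 47). Verify: 44 × 31 = 1364 ≡ 1 (mod 47)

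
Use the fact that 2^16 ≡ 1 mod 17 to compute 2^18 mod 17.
By Fermat: 2^{16} ≡ 1 mod 17. So 2^{18} = 2^{16} · 2^{2} ≡ 2^{2} ≡ 4 mod 17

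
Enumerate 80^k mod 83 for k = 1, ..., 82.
80^1, 80^2, ..., 80^{82} mod 83: [80, 9, 56, 81, 6, 65, 54, 4, 71, 36, 58, 75, 24, 11, 50, 16, 35, 61, 66, 51, 13, 44, 34, 64, 57, 78, 15, 38, 52, 10, 53, 7, 62, 63, 60, 69, 42, 40, 46, 28, 82, 3, 74, 27, 2, 77, 18, 29, 79, 12, 47, 25, 8, 59, 72, 33, 67, 48, 22, 17, 32, 70, 39, 49, 19, 26, 5, 68, 45, 31, 73, 30, 76, 21, 20, 23, 14, 41, 43, 37, 55, 1]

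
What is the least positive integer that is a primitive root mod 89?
g = 3. For each prime q|88: 3^{44}≡88, 3^{8}≡64, none ≡ 1, so ord_89(3) = 88 and 3 is a primitive root.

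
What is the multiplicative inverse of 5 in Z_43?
Since 43 is prime, by Fermat 5^(-1) ≡ 5^{41} ≡ 26 (mod 43). Verify: 5 × 26 = 130 ≡ 1 (mod 43)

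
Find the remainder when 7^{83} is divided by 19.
By Fermat: 7^{18} ≡ 1 mod 19. 83 = 4×18 + 11. So 7^{83} ≡ 7^{11} ≡ 11 mod 19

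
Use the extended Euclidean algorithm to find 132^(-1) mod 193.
Extended GCD: 132(-19) + 193(13) = 1. So 132^(-1) ≡ -19 ≡ 174 (mod 193). Verify: 132 × 174 = 22968 ≡ 1 (mod 193)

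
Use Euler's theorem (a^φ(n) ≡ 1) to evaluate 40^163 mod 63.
By Euler: 40^{36} ≡ 1 mod 63 since gcd(40, 63) = 1. 163 = 4×36 + 19. So 40^{163} ≡ 40^{19} ≡ 40 mod 63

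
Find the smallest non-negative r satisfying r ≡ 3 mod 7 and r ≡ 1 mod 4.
M = 7 × 4 = 28. M₁ = 4, y₁ ≡ 2 mod 7. M₂ = 7, y₂ ≡ 3 mod 4. r = 3×4×2 + 1×7×3 ≡ 17 mod 28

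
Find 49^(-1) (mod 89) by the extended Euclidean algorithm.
Extended GCD: 49(20) + 89(-11) = 1. So 49^(-1) ≡ 20 (mod 89). Verify: 49 × 20 = 980 ≡ 1 (mod 89)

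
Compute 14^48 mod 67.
By repeated squaring mod 67: 14^{1}≡14, 14^{2}≡62, 14^{4}≡25, 14^{8}≡22, 14^{16}≡15, 14^{32}≡24. Then 14^{48} = 14^{32+16} ≡ 24 × 15 ≡ 25 mod 67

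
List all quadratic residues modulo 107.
Squares in Z_107*: {1, 3, 4, 9, 10, 11, 12, 13, 14, 16, 19, 23, 25, 27, 29, 30, 33, 34, 35, 36, 37, 39, 40, 41, 42, 44, 47, 48, 49, 52, 53, 56, 57, 61, 62, 64, 69, 75, 76, 79, 81, 83, 85, 86, 87, 89, 90, 92, 99, 100, 101, 102, 105}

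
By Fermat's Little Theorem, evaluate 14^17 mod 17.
By Fermat: 14^{16} ≡ 1 mod 17. So 14^{17} = 14^{16} · 14^{1} ≡ 14^{1} ≡ 14 mod 17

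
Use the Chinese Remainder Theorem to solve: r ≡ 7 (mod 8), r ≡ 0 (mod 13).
M = 8 × 13 = 104. M₁ = 13, y₁ ≡ 5 (mod 8). M₂ = 8, y₂ ≡ 5 (mod 13). r = 7×13×5 + 0×8×5 ≡ 39 (mod 104)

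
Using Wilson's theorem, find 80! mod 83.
(82)! = (80)! × (81) × (82) ≡ -1 (mod 83). So (80)! ≡ -1 × [(82)(81)]^(-1) ≡ 41 (mod 83)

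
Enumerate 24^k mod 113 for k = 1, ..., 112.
24^1, 24^2, ..., 24^{112} mod 113: [24, 11, 38, 8, 79, 88, 78, 64, 67, 26, 59, 60, 84, 95, 20, 28, 107, 82, 47, 111, 65, 91, 37, 97, 68, 50, 70, 98, 92, 61, 108, 106, 58, 36, 73, 57, 12, 62, 19, 4, 96, 44, 39, 32, 90, 13, 86, 30, 42, 104, 10, 14, 110, 41, 80, 112, 89, 102, 75, 105, 34, 25, 35, 49, 46, 87, 54, 53, 29, 18, 93, 85, 6, 31, 66, 2, 48, 22, 76, 16, 45, 63, 43, 15, 21, 52, 5, 7, 55, 77, 40, 56, 101, 51, 94, 109, 17, 69, 74, 81, 23, 100, 27, 83, 71, 9, 103, 99, 3, 72, 33, 1]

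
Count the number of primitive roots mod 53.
Number of primitive roots mod 53 = φ(p-1) = φ(52) = 24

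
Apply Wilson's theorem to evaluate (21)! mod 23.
(22)! = (21)! × (22) ≡ -1 (mod 23). So (21)! ≡ -1 × (22)^(-1) ≡ (-1)×(-1) = 1 (mod 23)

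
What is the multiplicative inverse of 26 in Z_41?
Since 41 is prime, by Fermat 26^(-1) ≡ 26^{39} ≡ 30 mod 41. Verify: 26 × 30 = 780 ≡ 1 mod 41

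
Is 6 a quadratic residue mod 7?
By Euler's criterion: 6^{3} ≡ 6 (mod 7). Since this equals -1 (≡ 6), 6 is not a QR.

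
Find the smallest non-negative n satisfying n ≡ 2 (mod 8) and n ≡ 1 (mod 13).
M = 8 × 13 = 104. M₁ = 13, y₁ ≡ 5 (mod 8). M₂ = 8, y₂ ≡ 5 (mod 13). n = 2×13×5 + 1×8×5 ≡ 66 (mod 104)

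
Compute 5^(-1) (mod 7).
Since 7 is prime, by Fermat 5^(-1) ≡ 5^{5} ≡ 3 (mod 7). Verify: 5 × 3 = 15 ≡ 1 (mod 7)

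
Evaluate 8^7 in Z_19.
By repeated squaring (mod 19): 8^{1}≡8, 8^{2}≡7, 8^{4}≡11. Then 8^{7} = 8^{4+2+1} ≡ 11 × 7 × 8 ≡ 8 (mod 19)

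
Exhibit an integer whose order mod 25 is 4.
7 has order 4 mod 25 since 7^{4} ≡ 1 mod 25 and no smaller power works.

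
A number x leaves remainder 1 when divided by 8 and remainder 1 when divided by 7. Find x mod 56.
M = 8 × 7 = 56. M₁ = 7, y₁ ≡ 7 mod 8. M₂ = 8, y₂ ≡ 1 mod 7. x = 1×7×7 + 1×8×1 ≡ 1 mod 56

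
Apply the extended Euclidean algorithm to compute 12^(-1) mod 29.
Extended GCD: 12(-12) + 29(5) = 1. So 12^(-1) ≡ -12 ≡ 17 (mod 29). Verify: 12 × 17 = 204 ≡ 1 (mod 29)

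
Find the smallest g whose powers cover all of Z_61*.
g = 2. For each prime q|60: 2^{30}≡60, 2^{20}≡47, 2^{12}≡9, none ≡ 1, so ord_61(2) = 60 and 2 is a primitive root.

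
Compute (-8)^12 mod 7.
Using Fermat: (-8)^{6} ≡ 1 mod 7. 12 ≡ 0 mod 6. So (-8)^{12} ≡ (-8)^{0} ≡ 1 mod 7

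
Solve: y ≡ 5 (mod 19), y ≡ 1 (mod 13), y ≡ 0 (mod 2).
M = 19 × 13 × 2 = 494. M₁ = 26, y₁ ≡ 11 (mod 19). M₂ = 38, y₂ ≡ 12 (mod 13). M₃ = 247, y₃ ≡ 1 (mod 2). y = 5×26×11 + 1×38×12 + 0×247×1 ≡ 404 (mod 494)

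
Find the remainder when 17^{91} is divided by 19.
By Fermat: 17^{18} ≡ 1 (mod 19). 91 = 5×18 + 1. So 17^{91} ≡ 17^{1} ≡ 17 (mod 19)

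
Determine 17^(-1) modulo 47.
Since 47 is prime, by Fermat 17^(-1) ≡ 17^{45} ≡ 36 (mod 47). Verify: 17 × 36 = 612 ≡ 1 (mod 47)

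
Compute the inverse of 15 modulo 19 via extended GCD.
Extended GCD: 15(-5) + 19(4) = 1. So 15^(-1) ≡ -5 ≡ 14 mod 19. Verify: 15 × 14 = 210 ≡ 1 mod 19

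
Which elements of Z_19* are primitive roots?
There are φ(18) = 6 primitive roots mod 19: {2, 3, 10, 13, 14, 15}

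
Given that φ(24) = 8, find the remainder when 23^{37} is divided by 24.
By Euler: 23^{8} ≡ 1 (mod 24) since gcd(23, 24) = 1. 37 = 4×8 + 5. So 23^{37} ≡ 23^{5} ≡ 23 (mod 24)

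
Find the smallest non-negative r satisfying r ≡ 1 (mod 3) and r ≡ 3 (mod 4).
M = 3 × 4 = 12. M₁ = 4, y₁ ≡ 1 (mod 3). M₂ = 3, y₂ ≡ 3 (mod 4). r = 1×4×1 + 3×3×3 ≡ 7 (mod 12)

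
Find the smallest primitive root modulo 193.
g = 5. For each prime q|192: 5^{96}≡192, 5^{64}≡84, none ≡ 1, so ord_193(5) = 192 and 5 is a primitive root.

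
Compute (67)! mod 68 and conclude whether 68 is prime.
(67)! mod 68 = 0. Since 0 ≢ -1 mod 68, 68 is not prime.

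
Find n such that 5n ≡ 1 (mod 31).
Since 31 is prime, by Fermat 5^(-1) ≡ 5^{29} ≡ 25 (mod 31). Verify: 5 × 25 = 125 ≡ 1 (mod 31)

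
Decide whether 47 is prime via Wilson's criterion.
(46)! mod 47 = 46. Since 46 ≡ -1 mod 47, 47 is prime.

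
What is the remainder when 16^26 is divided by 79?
By repeated squaring (mod 79): 16^{1}≡16, 16^{2}≡19, 16^{4}≡45, 16^{8}≡50, 16^{16}≡51. Then 16^{26} = 16^{16+8+2} ≡ 51 × 50 × 19 ≡ 23 (mod 79)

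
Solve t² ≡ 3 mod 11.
The square roots of 3 mod 11 are 5 and 6. Verify: 5² = 25 ≡ 3 mod 11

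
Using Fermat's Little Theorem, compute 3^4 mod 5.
By Fermat's Little Theorem, 3^{4} ≡ 1 (mod 5) since 5 is prime and gcd(3, 5) = 1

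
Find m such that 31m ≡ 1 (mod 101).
Since 101 is prime, by Fermat 31^(-1) ≡ 31^{99} ≡ 88 (mod 101). Verify: 31 × 88 = 2728 ≡ 1 (mod 101)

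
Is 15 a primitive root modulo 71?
15^{35} ≡ 1 (mod 71) and 35 < 70, so ord_71(15) = 35 ≠ 70 and 15 is not a primitive root.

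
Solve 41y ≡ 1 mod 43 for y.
Since 43 is prime, by Fermat 41^(-1) ≡ 41^{41} ≡ 21 mod 43. Verify: 41 × 21 = 861 ≡ 1 mod 43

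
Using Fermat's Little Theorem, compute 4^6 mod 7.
By Fermat's Little Theorem, 4^{6} ≡ 1 (mod 7) since 7 is prime and gcd(4, 7) = 1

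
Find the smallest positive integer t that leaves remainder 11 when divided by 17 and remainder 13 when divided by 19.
M = 17 × 19 = 323. M₁ = 19, y₁ ≡ 9 (mod 17). M₂ = 17, y₂ ≡ 9 (mod 19). t = 11×19×9 + 13×17×9 ≡ 317 (mod 323)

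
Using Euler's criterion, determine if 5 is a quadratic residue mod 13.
By Euler's criterion: 5^{6} ≡ 12 mod 13. Since this equals -1 (≡ 12), 5 is not a QR.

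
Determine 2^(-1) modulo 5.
Since 5 is prime, by Fermat 2^(-1) ≡ 2^{3} ≡ 3 (mod 5). Verify: 2 × 3 = 6 ≡ 1 (mod 5)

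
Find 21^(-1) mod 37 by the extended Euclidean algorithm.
Extended GCD: 21(-7) + 37(4) = 1. So 21^(-1) ≡ -7 ≡ 30 mod 37. Verify: 21 × 30 = 630 ≡ 1 mod 37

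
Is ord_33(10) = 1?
Powers of 10 mod 33: 10^1≡10, 10^2≡1. 10^1≡10≢1, so ord ≠ 1. No, the actual order is 2.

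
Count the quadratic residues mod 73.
For prime 73, there are (p-1)/2 = (73-1)/2 = 36 quadratic residues (excluding 0).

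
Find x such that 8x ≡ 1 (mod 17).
Since 17 is prime, by Fermat 8^(-1) ≡ 8^{15} ≡ 15 (mod 17). Verify: 8 × 15 = 120 ≡ 1 (mod 17)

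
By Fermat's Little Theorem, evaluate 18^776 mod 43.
By Fermat: 18^{42} ≡ 1 mod 43. 776 ≡ 20 mod 42. So 18^{776} ≡ 18^{20} ≡ 31 mod 43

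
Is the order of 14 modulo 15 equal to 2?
Powers of 14 mod 15: 14^1≡14, 14^2≡1. First k with 14^k≡1 is k=2. Yes, ord_15(14) = 2.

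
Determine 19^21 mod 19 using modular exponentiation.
By repeated squaring mod 19: 19^{1}≡0, 19^{2}≡0, 19^{4}≡0, 19^{8}≡0, 19^{16}≡0. Then 19^{21} = 19^{16+4+1} ≡ 0 × 0 × 0 ≡ 0 mod 19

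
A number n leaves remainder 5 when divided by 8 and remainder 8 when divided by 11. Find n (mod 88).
M = 8 × 11 = 88. M₁ = 11, y₁ ≡ 3 (mod 8). M₂ = 8, y₂ ≡ 7 (mod 11). n = 5×11×3 + 8×8×7 ≡ 85 (mod 88)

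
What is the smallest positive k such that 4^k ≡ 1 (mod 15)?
Powers of 4 mod 15: 4^1≡4, 4^2≡1. ord_15(4) = 2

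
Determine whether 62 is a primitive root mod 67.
62^{11} ≡ 1 mod 67 and 11 < 66, so ord_67(62) = 11 ≠ 66 and 62 is not a primitive root.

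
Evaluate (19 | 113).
(19/113) = 19^{56} mod 113 = -1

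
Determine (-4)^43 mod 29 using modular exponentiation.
Using Fermat: (-4)^{28} ≡ 1 mod 29. 43 ≡ 15 mod 28. So (-4)^{43} ≡ (-4)^{15} ≡ 25 mod 29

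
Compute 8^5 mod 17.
By repeated squaring (mod 17): 8^{1}≡8, 8^{2}≡13, 8^{4}≡16. Then 8^{5} = 8^{4+1} ≡ 16 × 8 ≡ 9 (mod 17)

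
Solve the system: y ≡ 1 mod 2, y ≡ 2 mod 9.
M = 2 × 9 = 18. M₁ = 9, y₁ ≡ 1 mod 2. M₂ = 2, y₂ ≡ 5 mod 9. y = 1×9×1 + 2×2×5 ≡ 11 mod 18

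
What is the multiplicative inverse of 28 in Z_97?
Since 97 is prime, by Fermat 28^(-1) ≡ 28^{95} ≡ 52 (mod 97). Verify: 28 × 52 = 1456 ≡ 1 (mod 97)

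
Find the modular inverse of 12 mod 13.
Since 13 is prime, by Fermat 12^(-1) ≡ 12^{11} ≡ 12 (mod 13). Verify: 12 × 12 = 144 ≡ 1 (mod 13)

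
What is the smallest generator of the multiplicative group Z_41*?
g = 6. Powers: [6, 36, 11, 25, 27, 39, 29, 10, 19, ...] generates all 40 non-zero residues.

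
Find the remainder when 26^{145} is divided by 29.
By Fermat: 26^{28} ≡ 1 (mod 29). 145 = 5×28 + 5. So 26^{145} ≡ 26^{5} ≡ 18 (mod 29)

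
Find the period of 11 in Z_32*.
Powers of 11 mod 32: 11^1≡11, 11^2≡25, 11^3≡19, 11^4≡17, 11^5≡27, 11^6≡9, 11^7≡3, 11^8≡1. So the order of 11 is 8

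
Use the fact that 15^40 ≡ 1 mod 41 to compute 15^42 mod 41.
By Fermat: 15^{40} ≡ 1 mod 41. So 15^{42} = 15^{40} · 15^{2} ≡ 15^{2} ≡ 20 mod 41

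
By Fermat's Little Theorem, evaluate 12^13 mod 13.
By Fermat: 12^{12} ≡ 1 (mod 13). So 12^{13} = 12^{12} · 12^{1} ≡ 12^{1} ≡ 12 (mod 13)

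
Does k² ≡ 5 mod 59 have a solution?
By Euler's criterion: 5^{29} ≡ 1 mod 59. Since this equals 1, 5 is a QR.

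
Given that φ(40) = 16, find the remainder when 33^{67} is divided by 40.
By Euler: 33^{16} ≡ 1 (mod 40) since gcd(33, 40) = 1. 67 = 4×16 + 3. So 33^{67} ≡ 33^{3} ≡ 17 (mod 40)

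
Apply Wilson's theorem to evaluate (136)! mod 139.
(138)! = (136)! × (137) × (138) ≡ -1 mod 139. So (136)! ≡ -1 × [(138)(137)]^(-1) ≡ 69 mod 139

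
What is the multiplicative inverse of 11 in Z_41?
Since 41 is prime, by Fermat 11^(-1) ≡ 11^{39} ≡ 15 (mod 41). Verify: 11 × 15 = 165 ≡ 1 (mod 41)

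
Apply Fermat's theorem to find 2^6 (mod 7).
By Fermat's Little Theorem, 2^{6} ≡ 1 (mod 7) since 7 is prime and gcd(2, 7) = 1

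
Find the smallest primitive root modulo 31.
g = 3. Powers: [3, 9, 27, 19, 26, 16, 17, 20, 29, ...] generates all 30 non-zero residues.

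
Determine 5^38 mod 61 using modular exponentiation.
By repeated squaring (mod 61): 5^{1}≡5, 5^{2}≡25, 5^{4}≡15, 5^{8}≡42, 5^{16}≡56, 5^{32}≡25. Then 5^{38} = 5^{32+4+2} ≡ 25 × 15 × 25 ≡ 42 (mod 61)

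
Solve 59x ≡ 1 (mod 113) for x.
Since 113 is prime, by Fermat 59^(-1) ≡ 59^{111} ≡ 23 (mod 113). Verify: 59 × 23 = 1357 ≡ 1 (mod 113)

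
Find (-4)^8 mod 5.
Using Fermat: (-4)^{4} ≡ 1 mod 5. 8 ≡ 0 mod 4. So (-4)^{8} ≡ (-4)^{0} ≡ 1 mod 5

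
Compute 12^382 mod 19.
Using Fermat: 12^{18} ≡ 1 (mod 19). 382 ≡ 4 (mod 18). So 12^{382} ≡ 12^{4} ≡ 7 (mod 19)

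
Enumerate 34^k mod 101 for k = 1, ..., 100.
34^1, 34^2, ..., 34^{100} mod 101: [34, 45, 15, 5, 69, 23, 75, 25, 42, 14, 72, 24, 8, 70, 57, 19, 40, 47, 83, 95, 99, 33, 11, 71, 91, 64, 55, 52, 51, 17, 73, 58, 53, 85, 62, 88, 63, 21, 7, 36, 12, 4, 35, 79, 60, 20, 74, 92, 98, 100, 67, 56, 86, 96, 32, 78, 26, 76, 59, 87, 29, 77, 93, 31, 44, 82, 61, 54, 18, 6, 2, 68, 90, 30, 10, 37, 46, 49, 50, 84, 28, 43, 48, 16, 39, 13, 38, 80, 94, 65, 89, 97, 66, 22, 41, 81, 27, 9, 3, 1]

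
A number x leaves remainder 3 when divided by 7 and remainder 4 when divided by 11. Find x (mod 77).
M = 7 × 11 = 77. M₁ = 11, y₁ ≡ 2 (mod 7). M₂ = 7, y₂ ≡ 8 (mod 11). x = 3×11×2 + 4×7×8 ≡ 59 (mod 77)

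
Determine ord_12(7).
Powers of 7 mod 12: 7^1≡7, 7^2≡1. ord_12(7) = 2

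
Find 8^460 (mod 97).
Using Fermat: 8^{96} ≡ 1 (mod 97). 460 ≡ 76 (mod 96). So 8^{460} ≡ 8^{76} ≡ 75 (mod 97)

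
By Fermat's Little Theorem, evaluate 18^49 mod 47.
By Fermat: 18^{46} ≡ 1 (mod 47). So 18^{49} = 18^{46} · 18^{3} ≡ 18^{3} ≡ 4 (mod 47)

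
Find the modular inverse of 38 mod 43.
Since 43 is prime, by Fermat 38^(-1) ≡ 38^{41} ≡ 17 (mod 43). Verify: 38 × 17 = 646 ≡ 1 (mod 43)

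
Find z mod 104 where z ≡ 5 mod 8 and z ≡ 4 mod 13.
M = 8 × 13 = 104. M₁ = 13, y₁ ≡ 5 mod 8. M₂ = 8, y₂ ≡ 5 mod 13. z = 5×13×5 + 4×8×5 ≡ 69 mod 104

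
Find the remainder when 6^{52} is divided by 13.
By Fermat: 6^{12} ≡ 1 mod 13. 52 = 4×12 + 4. So 6^{52} ≡ 6^{4} ≡ 9 mod 13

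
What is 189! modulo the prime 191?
(190)! = (189)! × (190) ≡ -1 (mod 191). So (189)! ≡ -1 × (190)^(-1) ≡ (-1)×(-1) = 1 (mod 191)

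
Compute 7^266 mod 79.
Using Fermat: 7^{78} ≡ 1 (mod 79). 266 ≡ 32 (mod 78). So 7^{266} ≡ 7^{32} ≡ 42 (mod 79)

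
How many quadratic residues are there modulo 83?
For prime 83, there are (p-1)/2 = (83-1)/2 = 41 quadratic residues (excluding 0).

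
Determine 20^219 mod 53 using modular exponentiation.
Using Fermat: 20^{52} ≡ 1 mod 53. 219 ≡ 11 mod 52. So 20^{219} ≡ 20^{11} ≡ 12 mod 53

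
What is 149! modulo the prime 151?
(150)! = (149)! × (150) ≡ -1 (mod 151). So (149)! ≡ -1 × (150)^(-1) ≡ (-1)×(-1) = 1 (mod 151)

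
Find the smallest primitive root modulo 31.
g = 3. Powers: [3, 9, 27, 19, 26, 16, 17, ...] generates all 30 non-zero residues.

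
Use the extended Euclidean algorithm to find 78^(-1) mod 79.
Extended GCD: 78(-1) + 79(1) = 1. So 78^(-1) ≡ -1 ≡ 78 mod 79. Verify: 78 × 78 = 6084 ≡ 1 mod 79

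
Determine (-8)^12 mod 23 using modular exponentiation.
By repeated squaring mod 23: (-8)^{1}≡15, (-8)^{2}≡18, (-8)^{4}≡2, (-8)^{8}≡4. Then (-8)^{12} = (-8)^{8+4} ≡ 4 × 2 ≡ 8 mod 23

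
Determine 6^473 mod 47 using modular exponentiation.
Using Fermat: 6^{46} ≡ 1 (mod 47). 473 ≡ 13 (mod 46). So 6^{473} ≡ 6^{13} ≡ 34 (mod 47)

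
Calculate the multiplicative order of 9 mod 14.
Powers of 9 mod 14: 9^1≡9, 9^2≡11, 9^3≡1. Order = 3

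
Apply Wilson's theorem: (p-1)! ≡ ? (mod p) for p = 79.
By Wilson's theorem, (78)! ≡ -1 ≡ 78 (mod 79)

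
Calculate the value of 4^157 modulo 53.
Using Fermat: 4^{52} ≡ 1 mod 53. 157 ≡ 1 mod 52. So 4^{157} ≡ 4^{1} ≡ 4 mod 53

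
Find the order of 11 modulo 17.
Powers of 11 mod 17: 11^1≡11, 11^2≡2, 11^3≡5, 11^4≡4, 11^5≡10, 11^6≡8, 11^7≡3, 11^8≡16, 11^9≡6, 11^10≡15, 11^11≡12, 11^12≡13, 11^13≡7, 11^14≡9, 11^15≡14, 11^16≡1. So the order of 11 is 16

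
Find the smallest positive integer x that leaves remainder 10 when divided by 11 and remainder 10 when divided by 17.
M = 11 × 17 = 187. M₁ = 17, y₁ ≡ 2 mod 11. M₂ = 11, y₂ ≡ 14 mod 17. x = 10×17×2 + 10×11×14 ≡ 10 mod 187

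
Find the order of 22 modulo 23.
Powers of 22 mod 23: 22^1≡22, 22^2≡1. Order = 2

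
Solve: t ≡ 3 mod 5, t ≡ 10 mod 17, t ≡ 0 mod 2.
M = 5 × 17 × 2 = 170. M₁ = 34, y₁ ≡ 4 mod 5. M₂ = 10, y₂ ≡ 12 mod 17. M₃ = 85, y₃ ≡ 1 mod 2. t = 3×34×4 + 10×10×12 + 0×85×1 ≡ 78 mod 170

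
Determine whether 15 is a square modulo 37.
By Euler's criterion: 15^{18} ≡ 36 (mod 37). Since this equals -1 (≡ 36), 15 is not a QR.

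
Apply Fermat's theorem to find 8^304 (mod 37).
By Fermat: 8^{36} ≡ 1 (mod 37). 304 ≡ 16 (mod 36). So 8^{304} ≡ 8^{16} ≡ 26 (mod 37)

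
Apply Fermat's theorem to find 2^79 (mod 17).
By Fermat: 2^{16} ≡ 1 (mod 17). 79 = 4×16 + 15. So 2^{79} ≡ 2^{15} ≡ 9 (mod 17)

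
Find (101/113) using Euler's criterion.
(101/113) = 101^{56} mod 113 = -1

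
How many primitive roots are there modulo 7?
There are φ(7-1) = φ(6) = 2 primitive roots modulo 7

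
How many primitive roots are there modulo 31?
There are φ(31-1) = φ(30) = 8 primitive roots modulo 31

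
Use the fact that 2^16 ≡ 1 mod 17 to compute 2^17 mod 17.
By Fermat: 2^{16} ≡ 1 mod 17. So 2^{17} = 2^{16} · 2^{1} ≡ 2^{1} ≡ 2 mod 17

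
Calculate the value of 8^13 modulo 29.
By repeated squaring mod 29: 8^{1}≡8, 8^{2}≡6, 8^{4}≡7, 8^{8}≡20. Then 8^{13} = 8^{8+4+1} ≡ 20 × 7 × 8 ≡ 18 mod 29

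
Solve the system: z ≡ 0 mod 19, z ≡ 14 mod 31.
M = 19 × 31 = 589. M₁ = 31, y₁ ≡ 8 mod 19. M₂ = 19, y₂ ≡ 18 mod 31. z = 0×31×8 + 14×19×18 ≡ 76 mod 589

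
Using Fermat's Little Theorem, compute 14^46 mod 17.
By Fermat: 14^{16} ≡ 1 mod 17. 46 = 2×16 + 14. So 14^{46} ≡ 14^{14} ≡ 2 mod 17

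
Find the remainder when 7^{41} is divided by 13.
By Fermat: 7^{12} ≡ 1 mod 13. 41 = 3×12 + 5. So 7^{41} ≡ 7^{5} ≡ 11 mod 13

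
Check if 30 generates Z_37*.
30^{18} ≡ 1 mod 37 and 18 < 36, so ord_37(30) = 18 ≠ 36 and 30 is not a primitive root.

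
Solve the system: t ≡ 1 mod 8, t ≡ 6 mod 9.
M = 8 × 9 = 72. M₁ = 9, y₁ ≡ 1 mod 8. M₂ = 8, y₂ ≡ 8 mod 9. t = 1×9×1 + 6×8×8 ≡ 33 mod 72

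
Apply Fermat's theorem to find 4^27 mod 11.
By Fermat: 4^{10} ≡ 1 mod 11. 27 = 2×10 + 7. So 4^{27} ≡ 4^{7} ≡ 5 mod 11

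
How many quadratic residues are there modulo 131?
Exactly half the non-zero residues mod a prime are QRs: (131-1)/2 = 65.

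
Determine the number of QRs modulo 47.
For prime 47, there are (p-1)/2 = (47-1)/2 = 23 quadratic residues (excluding 0).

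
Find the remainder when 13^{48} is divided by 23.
By Fermat: 13^{22} ≡ 1 (mod 23). 48 = 2×22 + 4. So 13^{48} ≡ 13^{4} ≡ 18 (mod 23)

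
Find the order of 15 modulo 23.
Powers of 15 mod 23: 15^1≡15, 15^2≡18, 15^3≡17, 15^4≡2, 15^5≡7, 15^6≡13, 15^7≡11, 15^8≡4, 15^9≡14, 15^10≡3, 15^11≡22, 15^12≡8, 15^13≡5, 15^14≡6, 15^15≡21, 15^16≡16, 15^17≡10, 15^18≡12, 15^19≡19, 15^20≡9, 15^21≡20, 15^22≡1. So the order of 15 is 22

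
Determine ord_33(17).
Powers of 17 mod 33: 17^1≡17, 17^2≡25, 17^3≡29, 17^4≡31, 17^5≡32, 17^6≡16, 17^7≡8, 17^8≡4, 17^9≡2, 17^10≡1. So the order of 17 is 10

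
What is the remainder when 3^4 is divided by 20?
3^{4} = 81 ≡ 1 mod 20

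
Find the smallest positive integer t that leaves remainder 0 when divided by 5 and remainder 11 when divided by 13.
M = 5 × 13 = 65. M₁ = 13, y₁ ≡ 2 mod 5. M₂ = 5, y₂ ≡ 8 mod 13. t = 0×13×2 + 11×5×8 ≡ 50 mod 65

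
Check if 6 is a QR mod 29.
By Euler's criterion: 6^{14} ≡ 1 (mod 29). Since this equals 1, 6 is a QR.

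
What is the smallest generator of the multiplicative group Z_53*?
g = 2. For each prime q|52: 2^{26}≡52, 2^{4}≡16, none ≡ 1, so ord_53(2) = 52 and 2 is a primitive root.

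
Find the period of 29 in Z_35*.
Powers of 29 mod 35: 29^1≡29, 29^2≡1. Order = 2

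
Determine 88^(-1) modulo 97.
Since 97 is prime, by Fermat 88^(-1) ≡ 88^{95} ≡ 43 (mod 97). Verify: 88 × 43 = 3784 ≡ 1 (mod 97)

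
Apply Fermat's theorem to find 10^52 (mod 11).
By Fermat: 10^{10} ≡ 1 (mod 11). 52 = 5×10 + 2. So 10^{52} ≡ 10^{2} ≡ 1 (mod 11)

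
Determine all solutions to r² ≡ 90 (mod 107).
The square roots of 90 mod 107 are 25 and 82. Verify: 25² = 625 ≡ 90 (mod 107)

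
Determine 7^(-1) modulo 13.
Since 13 is prime, by Fermat 7^(-1) ≡ 7^{11} ≡ 2 (mod 13). Verify: 7 × 2 = 14 ≡ 1 (mod 13)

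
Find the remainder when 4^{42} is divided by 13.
By Fermat: 4^{12} ≡ 1 mod 13. 42 = 3×12 + 6. So 4^{42} ≡ 4^{6} ≡ 1 mod 13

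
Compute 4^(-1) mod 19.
Since 19 is prime, by Fermat 4^(-1) ≡ 4^{17} ≡ 5 mod 19. Verify: 4 × 5 = 20 ≡ 1 mod 19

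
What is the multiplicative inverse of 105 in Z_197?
Since 197 is prime, by Fermat 105^(-1) ≡ 105^{195} ≡ 182 mod 197. Verify: 105 × 182 = 19110 ≡ 1 mod 197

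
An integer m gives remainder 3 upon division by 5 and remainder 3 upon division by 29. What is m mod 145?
M = 5 × 29 = 145. M₁ = 29, y₁ ≡ 4 mod 5. M₂ = 5, y₂ ≡ 6 mod 29. m = 3×29×4 + 3×5×6 ≡ 3 mod 145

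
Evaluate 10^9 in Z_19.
By repeated squaring (mod 19): 10^{1}≡10, 10^{2}≡5, 10^{4}≡6, 10^{8}≡17. Then 10^{9} = 10^{8+1} ≡ 17 × 10 ≡ 18 (mod 19)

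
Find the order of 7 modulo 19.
Powers of 7 mod 19: 7^1≡7, 7^2≡11, 7^3≡1. Order = 3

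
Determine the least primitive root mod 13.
g = 2. For each prime q|12: 2^{6}≡12, 2^{4}≡3, none ≡ 1, so ord_13(2) = 12 and 2 is a primitive root.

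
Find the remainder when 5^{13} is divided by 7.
By Fermat: 5^{6} ≡ 1 mod 7. 13 = 2×6 + 1. So 5^{13} ≡ 5^{1} ≡ 5 mod 7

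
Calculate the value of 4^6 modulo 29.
By repeated squaring mod 29: 4^{1}≡4, 4^{2}≡16, 4^{4}≡24. Then 4^{6} = 4^{4+2} ≡ 24 × 16 ≡ 7 mod 29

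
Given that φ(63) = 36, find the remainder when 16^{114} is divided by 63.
By Euler: 16^{36} ≡ 1 (mod 63) since gcd(16, 63) = 1. 114 = 3×36 + 6. So 16^{114} ≡ 16^{6} ≡ 1 (mod 63)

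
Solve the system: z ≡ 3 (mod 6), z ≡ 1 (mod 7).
M = 6 × 7 = 42. M₁ = 7, y₁ ≡ 1 (mod 6). M₂ = 6, y₂ ≡ 6 (mod 7). z = 3×7×1 + 1×6×6 ≡ 15 (mod 42)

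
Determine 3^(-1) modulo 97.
Since 97 is prime, by Fermat 3^(-1) ≡ 3^{95} ≡ 65 (mod 97). Verify: 3 × 65 = 195 ≡ 1 (mod 97)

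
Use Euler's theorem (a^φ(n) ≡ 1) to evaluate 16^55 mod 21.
By Euler: 16^{12} ≡ 1 mod 21 since gcd(16, 21) = 1. 55 = 4×12 + 7. So 16^{55} ≡ 16^{7} ≡ 16 mod 21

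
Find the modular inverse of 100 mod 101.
Since 101 is prime, by Fermat 100^(-1) ≡ 100^{99} ≡ 100 (mod 101). Verify: 100 × 100 = 10000 ≡ 1 (mod 101)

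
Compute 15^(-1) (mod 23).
Since 23 is prime, by Fermat 15^(-1) ≡ 15^{21} ≡ 20 (mod 23). Verify: 15 × 20 = 300 ≡ 1 (mod 23)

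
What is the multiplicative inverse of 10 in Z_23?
Since 23 is prime, by Fermat 10^(-1) ≡ 10^{21} ≡ 7 mod 23. Verify: 10 × 7 = 70 ≡ 1 mod 23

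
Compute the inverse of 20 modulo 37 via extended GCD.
Extended GCD: 20(13) + 37(-7) = 1. So 20^(-1) ≡ 13 mod 37. Verify: 20 × 13 = 260 ≡ 1 mod 37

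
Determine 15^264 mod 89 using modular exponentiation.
Using Fermat: 15^{88} ≡ 1 mod 89. 264 ≡ 0 mod 88. So 15^{264} ≡ 15^{0} ≡ 1 mod 89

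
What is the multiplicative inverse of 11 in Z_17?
Since 17 is prime, by Fermat 11^(-1) ≡ 11^{15} ≡ 14 (mod 17). Verify: 11 × 14 = 154 ≡ 1 (mod 17)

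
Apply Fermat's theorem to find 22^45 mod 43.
By Fermat: 22^{42} ≡ 1 mod 43. So 22^{45} = 22^{42} · 22^{3} ≡ 22^{3} ≡ 27 mod 43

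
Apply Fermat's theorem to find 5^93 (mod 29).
By Fermat: 5^{28} ≡ 1 (mod 29). 93 = 3×28 + 9. So 5^{93} ≡ 5^{9} ≡ 4 (mod 29)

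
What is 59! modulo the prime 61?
(60)! = (59)! × (60) ≡ -1 (mod 61). So (59)! ≡ -1 × (60)^(-1) ≡ (-1)×(-1) = 1 (mod 61)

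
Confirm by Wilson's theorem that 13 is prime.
(12)! mod 13 = 12. Since this equals -1 mod 13, Wilson confirms 13 is prime.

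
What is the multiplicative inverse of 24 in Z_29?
Since 29 is prime, by Fermat 24^(-1) ≡ 24^{27} ≡ 23 (mod 29). Verify: 24 × 23 = 552 ≡ 1 (mod 29)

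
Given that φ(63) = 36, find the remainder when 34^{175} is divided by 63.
By Euler: 34^{36} ≡ 1 (mod 63) since gcd(34, 63) = 1. 175 = 4×36 + 31. So 34^{175} ≡ 34^{31} ≡ 34 (mod 63)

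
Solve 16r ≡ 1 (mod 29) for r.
Since 29 is prime, by Fermat 16^(-1) ≡ 16^{27} ≡ 20 (mod 29). Verify: 16 × 20 = 320 ≡ 1 (mod 29)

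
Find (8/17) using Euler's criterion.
(8/17) = 8^{8} mod 17 = 1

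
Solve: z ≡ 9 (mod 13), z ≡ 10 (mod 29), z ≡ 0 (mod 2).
M = 13 × 29 × 2 = 754. M₁ = 58, y₁ ≡ 11 (mod 13). M₂ = 26, y₂ ≡ 19 (mod 29). M₃ = 377, y₃ ≡ 1 (mod 2). z = 9×58×11 + 10×26×19 + 0×377×1 ≡ 126 (mod 754)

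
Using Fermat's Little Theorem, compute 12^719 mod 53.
By Fermat: 12^{52} ≡ 1 (mod 53). 719 ≡ 43 (mod 52). So 12^{719} ≡ 12^{43} ≡ 19 (mod 53)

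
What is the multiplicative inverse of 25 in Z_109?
Since 109 is prime, by Fermat 25^(-1) ≡ 25^{107} ≡ 48 mod 109. Verify: 25 × 48 = 1200 ≡ 1 mod 109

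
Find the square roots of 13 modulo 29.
The square roots of 13 mod 29 are 10 and 19. Verify: 10² = 100 ≡ 13 mod 29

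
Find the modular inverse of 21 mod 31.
Since 31 is prime, by Fermat 21^(-1) ≡ 21^{29} ≡ 3 (mod 31). Verify: 21 × 3 = 63 ≡ 1 (mod 31)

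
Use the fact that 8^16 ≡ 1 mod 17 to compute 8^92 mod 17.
By Fermat: 8^{16} ≡ 1 mod 17. 92 = 5×16 + 12. So 8^{92} ≡ 8^{12} ≡ 16 mod 17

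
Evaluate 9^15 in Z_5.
Using Fermat: 9^{4} ≡ 1 (mod 5). 15 ≡ 3 (mod 4). So 9^{15} ≡ 9^{3} ≡ 4 (mod 5)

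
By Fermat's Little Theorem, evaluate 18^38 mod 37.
By Fermat: 18^{36} ≡ 1 (mod 37). So 18^{38} = 18^{36} · 18^{2} ≡ 18^{2} ≡ 28 (mod 37)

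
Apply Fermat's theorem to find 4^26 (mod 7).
By Fermat: 4^{6} ≡ 1 (mod 7). 26 = 4×6 + 2. So 4^{26} ≡ 4^{2} ≡ 2 (mod 7)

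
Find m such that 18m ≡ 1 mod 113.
Since 113 is prime, by Fermat 18^(-1) ≡ 18^{111} ≡ 44 mod 113. Verify: 18 × 44 = 792 ≡ 1 mod 113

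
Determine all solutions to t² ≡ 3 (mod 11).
The square roots of 3 mod 11 are 5 and 6. Verify: 5² = 25 ≡ 3 (mod 11)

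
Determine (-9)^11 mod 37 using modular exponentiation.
By repeated squaring (mod 37): (-9)^{1}≡28, (-9)^{2}≡7, (-9)^{4}≡12, (-9)^{8}≡33. Then (-9)^{11} = (-9)^{8+2+1} ≡ 33 × 7 × 28 ≡ 30 (mod 37)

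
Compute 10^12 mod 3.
Using Fermat: 10^{2} ≡ 1 (mod 3). 12 ≡ 0 (mod 2). So 10^{12} ≡ 10^{0} ≡ 1 (mod 3)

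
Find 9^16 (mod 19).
By repeated squaring (mod 19): 9^{1}≡9, 9^{2}≡5, 9^{4}≡6, 9^{8}≡17, 9^{16}≡4. So 9^{16} ≡ 4 (mod 19)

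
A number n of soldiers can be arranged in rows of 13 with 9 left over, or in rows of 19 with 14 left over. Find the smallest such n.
M = 13 × 19 = 247. M₁ = 19, y₁ ≡ 11 mod 13. M₂ = 13, y₂ ≡ 3 mod 19. n = 9×19×11 + 14×13×3 ≡ 204 mod 247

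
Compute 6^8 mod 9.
By repeated squaring mod 9: 6^{1}≡6, 6^{2}≡0, 6^{4}≡0, 6^{8}≡0. So 6^{8} ≡ 0 mod 9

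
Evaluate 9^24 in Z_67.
By repeated squaring mod 67: 9^{1}≡9, 9^{2}≡14, 9^{4}≡62, 9^{8}≡25, 9^{16}≡22. Then 9^{24} = 9^{16+8} ≡ 22 × 25 ≡ 14 mod 67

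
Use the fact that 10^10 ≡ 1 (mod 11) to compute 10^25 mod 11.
By Fermat: 10^{10} ≡ 1 (mod 11). 25 = 2×10 + 5. So 10^{25} ≡ 10^{5} ≡ 10 (mod 11)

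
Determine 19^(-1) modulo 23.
Since 23 is prime, by Fermat 19^(-1) ≡ 19^{21} ≡ 17 (mod 23). Verify: 19 × 17 = 323 ≡ 1 (mod 23)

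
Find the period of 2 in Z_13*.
Powers of 2 mod 13: 2^1≡2, 2^2≡4, 2^3≡8, 2^4≡3, 2^5≡6, 2^6≡12, 2^7≡11, 2^8≡9, 2^9≡5, 2^10≡10, 2^11≡7, 2^12≡1. ord_13(2) = 12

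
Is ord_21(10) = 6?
Powers of 10 mod 21: 10^1≡10, 10^2≡16, 10^3≡13, 10^4≡4, 10^5≡19, 10^6≡1. First k with 10^k≡1 is k=6. Yes, ord_21(10) = 6.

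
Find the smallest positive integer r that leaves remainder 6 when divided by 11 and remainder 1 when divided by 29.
M = 11 × 29 = 319. M₁ = 29, y₁ ≡ 8 mod 11. M₂ = 11, y₂ ≡ 8 mod 29. r = 6×29×8 + 1×11×8 ≡ 204 mod 319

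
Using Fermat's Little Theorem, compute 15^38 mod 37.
By Fermat: 15^{36} ≡ 1 mod 37. So 15^{38} = 15^{36} · 15^{2} ≡ 15^{2} ≡ 3 mod 37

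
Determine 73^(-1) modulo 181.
Since 181 is prime, by Fermat 73^(-1) ≡ 73^{179} ≡ 62 mod 181. Verify: 73 × 62 = 4526 ≡ 1 mod 181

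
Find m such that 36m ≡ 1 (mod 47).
Since 47 is prime, by Fermat 36^(-1) ≡ 36^{45} ≡ 17 (mod 47). Verify: 36 × 17 = 612 ≡ 1 (mod 47)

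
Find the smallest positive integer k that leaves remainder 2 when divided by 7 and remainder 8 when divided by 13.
M = 7 × 13 = 91. M₁ = 13, y₁ ≡ 6 (mod 7). M₂ = 7, y₂ ≡ 2 (mod 13). k = 2×13×6 + 8×7×2 ≡ 86 (mod 91)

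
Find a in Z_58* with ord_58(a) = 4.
17 has order 4 mod 58 since 17^{4} ≡ 1 (mod 58) and no smaller power works.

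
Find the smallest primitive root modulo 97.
g = 5. Powers: [5, 25, 28, 43, 21, 8, 40, 6, ...] generates all 96 non-zero residues.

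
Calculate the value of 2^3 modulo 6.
2^{3} = 8 ≡ 2 (mod 6)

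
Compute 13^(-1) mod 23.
Since 23 is prime, by Fermat 13^(-1) ≡ 13^{21} ≡ 16 mod 23. Verify: 13 × 16 = 208 ≡ 1 mod 23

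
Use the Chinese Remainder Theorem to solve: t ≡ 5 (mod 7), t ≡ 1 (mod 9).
M = 7 × 9 = 63. M₁ = 9, y₁ ≡ 4 (mod 7). M₂ = 7, y₂ ≡ 4 (mod 9). t = 5×9×4 + 1×7×4 ≡ 19 (mod 63)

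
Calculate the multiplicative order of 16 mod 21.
Powers of 16 mod 21: 16^1≡16, 16^2≡4, 16^3≡1. Order = 3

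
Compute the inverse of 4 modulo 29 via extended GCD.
Extended GCD: 4(-7) + 29(1) = 1. So 4^(-1) ≡ -7 ≡ 22 (mod 29). Verify: 4 × 22 = 88 ≡ 1 (mod 29)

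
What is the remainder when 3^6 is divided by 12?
By repeated squaring (mod 12): 3^{1}≡3, 3^{2}≡9, 3^{4}≡9. Then 3^{6} = 3^{4+2} ≡ 9 × 9 ≡ 9 (mod 12)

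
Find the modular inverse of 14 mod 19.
Since 19 is prime, by Fermat 14^(-1) ≡ 14^{17} ≡ 15 (mod 19). Verify: 14 × 15 = 210 ≡ 1 (mod 19)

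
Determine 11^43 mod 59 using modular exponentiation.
By repeated squaring (mod 59): 11^{1}≡11, 11^{2}≡3, 11^{4}≡9, 11^{8}≡22, 11^{16}≡12, 11^{32}≡26. Then 11^{43} = 11^{32+8+2+1} ≡ 26 × 22 × 3 × 11 ≡ 55 (mod 59)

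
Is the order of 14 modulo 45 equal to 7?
Powers of 14 mod 45: 14^1≡14, 14^2≡16, 14^3≡44, 14^4≡31, 14^5≡29, 14^6≡1. Already 14^6≡1, so the order is 6 < 7. No, the actual order is 6.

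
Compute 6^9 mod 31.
By repeated squaring mod 31: 6^{1}≡6, 6^{2}≡5, 6^{4}≡25, 6^{8}≡5. Then 6^{9} = 6^{8+1} ≡ 5 × 6 ≡ 30 mod 31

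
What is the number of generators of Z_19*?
Number of primitive roots mod 19 = φ(p-1) = φ(18) = 6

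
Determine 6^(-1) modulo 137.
Since 137 is prime, by Fermat 6^(-1) ≡ 6^{135} ≡ 23 mod 137. Verify: 6 × 23 = 138 ≡ 1 mod 137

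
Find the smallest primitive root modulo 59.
g = 2. For each prime q|58: 2^{29}≡58, 2^{2}≡4, none ≡ 1, so ord_59(2) = 58 and 2 is a primitive root.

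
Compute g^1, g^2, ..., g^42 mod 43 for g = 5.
5^1, 5^2, ..., 5^{42} mod 43: [5, 25, 39, 23, 29, 16, 37, 13, 22, 24, 34, 41, 33, 36, 8, 40, 28, 11, 12, 17, 42, 38, 18, 4, 20, 14, 27, 6, 30, 21, 19, 9, 2, 10, 7, 35, 3, 15, 32, 31, 26, 1]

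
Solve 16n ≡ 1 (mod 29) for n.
Since 29 is prime, by Fermat 16^(-1) ≡ 16^{27} ≡ 20 (mod 29). Verify: 16 × 20 = 320 ≡ 1 (mod 29)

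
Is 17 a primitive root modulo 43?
17^{21} ≡ 1 mod 43 and 21 < 42, so ord_43(17) = 21 ≠ 42 and 17 is not a primitive root.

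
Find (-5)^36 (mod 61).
By repeated squaring (mod 61): (-5)^{1}≡56, (-5)^{2}≡25, (-5)^{4}≡15, (-5)^{8}≡42, (-5)^{16}≡56, (-5)^{32}≡25. Then (-5)^{36} = (-5)^{32+4} ≡ 25 × 15 ≡ 9 (mod 61)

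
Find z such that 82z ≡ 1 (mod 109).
Since 109 is prime, by Fermat 82^(-1) ≡ 82^{107} ≡ 4 (mod 109). Verify: 82 × 4 = 328 ≡ 1 (mod 109)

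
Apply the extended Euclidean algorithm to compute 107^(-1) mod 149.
Extended GCD: 107(39) + 149(-28) = 1. So 107^(-1) ≡ 39 (mod 149). Verify: 107 × 39 = 4173 ≡ 1 (mod 149)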